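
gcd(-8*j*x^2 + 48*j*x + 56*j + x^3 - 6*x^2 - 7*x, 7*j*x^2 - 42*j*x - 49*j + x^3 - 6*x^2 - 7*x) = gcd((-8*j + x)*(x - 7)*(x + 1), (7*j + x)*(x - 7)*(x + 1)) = x^2 - 6*x - 7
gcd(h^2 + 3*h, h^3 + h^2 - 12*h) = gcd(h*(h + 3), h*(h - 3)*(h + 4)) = h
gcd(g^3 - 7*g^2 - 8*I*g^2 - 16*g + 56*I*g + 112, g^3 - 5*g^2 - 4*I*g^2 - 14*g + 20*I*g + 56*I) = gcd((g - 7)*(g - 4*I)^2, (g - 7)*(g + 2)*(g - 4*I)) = g^2 + g*(-7 - 4*I) + 28*I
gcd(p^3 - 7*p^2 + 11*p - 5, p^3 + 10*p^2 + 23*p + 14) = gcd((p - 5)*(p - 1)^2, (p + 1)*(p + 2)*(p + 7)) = 1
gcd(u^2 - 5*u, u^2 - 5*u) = u^2 - 5*u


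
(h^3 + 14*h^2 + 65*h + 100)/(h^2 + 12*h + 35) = (h^2 + 9*h + 20)/(h + 7)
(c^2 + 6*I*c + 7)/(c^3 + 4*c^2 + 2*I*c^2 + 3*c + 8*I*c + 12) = (c + 7*I)/(c^2 + c*(4 + 3*I) + 12*I)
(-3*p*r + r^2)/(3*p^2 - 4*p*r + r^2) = -r/(p - r)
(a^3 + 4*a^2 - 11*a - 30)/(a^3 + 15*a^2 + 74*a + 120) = (a^2 - a - 6)/(a^2 + 10*a + 24)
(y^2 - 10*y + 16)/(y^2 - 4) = (y - 8)/(y + 2)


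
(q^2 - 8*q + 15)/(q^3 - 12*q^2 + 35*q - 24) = (q - 5)/(q^2 - 9*q + 8)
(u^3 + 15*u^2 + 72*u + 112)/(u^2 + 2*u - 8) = (u^2 + 11*u + 28)/(u - 2)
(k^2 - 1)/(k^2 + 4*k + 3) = (k - 1)/(k + 3)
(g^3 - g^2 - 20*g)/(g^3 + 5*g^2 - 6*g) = (g^2 - g - 20)/(g^2 + 5*g - 6)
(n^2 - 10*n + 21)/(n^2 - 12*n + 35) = (n - 3)/(n - 5)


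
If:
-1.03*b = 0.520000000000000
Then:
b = -0.50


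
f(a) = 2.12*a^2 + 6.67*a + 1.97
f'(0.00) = 6.67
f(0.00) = 1.97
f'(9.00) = 44.83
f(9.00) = 233.72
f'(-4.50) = -12.41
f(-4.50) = 14.88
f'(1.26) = 12.01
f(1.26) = 13.74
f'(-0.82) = 3.19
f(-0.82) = -2.07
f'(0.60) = 9.21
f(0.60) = 6.74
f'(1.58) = 13.37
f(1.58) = 17.80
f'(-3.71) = -9.06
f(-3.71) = 6.40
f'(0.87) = 10.36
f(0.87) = 9.38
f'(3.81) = 22.82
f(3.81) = 58.16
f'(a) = 4.24*a + 6.67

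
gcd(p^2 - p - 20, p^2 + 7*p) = 1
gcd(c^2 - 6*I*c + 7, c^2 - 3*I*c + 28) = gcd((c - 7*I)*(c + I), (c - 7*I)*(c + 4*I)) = c - 7*I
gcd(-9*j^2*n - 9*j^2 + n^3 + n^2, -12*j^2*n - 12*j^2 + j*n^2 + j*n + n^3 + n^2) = 3*j*n + 3*j - n^2 - n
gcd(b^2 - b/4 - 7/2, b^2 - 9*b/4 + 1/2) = b - 2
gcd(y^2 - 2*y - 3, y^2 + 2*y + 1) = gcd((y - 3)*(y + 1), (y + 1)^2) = y + 1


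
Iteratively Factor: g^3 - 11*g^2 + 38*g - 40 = (g - 4)*(g^2 - 7*g + 10) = (g - 5)*(g - 4)*(g - 2)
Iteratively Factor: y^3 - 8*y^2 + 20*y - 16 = (y - 2)*(y^2 - 6*y + 8) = (y - 2)^2*(y - 4)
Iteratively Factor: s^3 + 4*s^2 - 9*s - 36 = (s + 4)*(s^2 - 9) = (s - 3)*(s + 4)*(s + 3)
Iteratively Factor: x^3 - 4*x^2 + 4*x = (x - 2)*(x^2 - 2*x) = x*(x - 2)*(x - 2)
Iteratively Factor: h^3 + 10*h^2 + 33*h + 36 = (h + 4)*(h^2 + 6*h + 9) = (h + 3)*(h + 4)*(h + 3)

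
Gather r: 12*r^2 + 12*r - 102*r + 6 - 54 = 12*r^2 - 90*r - 48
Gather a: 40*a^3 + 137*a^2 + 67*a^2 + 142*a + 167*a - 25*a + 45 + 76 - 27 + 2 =40*a^3 + 204*a^2 + 284*a + 96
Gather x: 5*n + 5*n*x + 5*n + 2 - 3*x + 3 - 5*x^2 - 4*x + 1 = 10*n - 5*x^2 + x*(5*n - 7) + 6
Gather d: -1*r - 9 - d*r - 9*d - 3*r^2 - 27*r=d*(-r - 9) - 3*r^2 - 28*r - 9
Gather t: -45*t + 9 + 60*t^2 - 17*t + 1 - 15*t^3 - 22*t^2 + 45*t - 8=-15*t^3 + 38*t^2 - 17*t + 2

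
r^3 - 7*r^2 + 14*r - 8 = (r - 4)*(r - 2)*(r - 1)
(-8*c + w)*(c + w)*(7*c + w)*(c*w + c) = -56*c^4*w - 56*c^4 - 57*c^3*w^2 - 57*c^3*w + c*w^4 + c*w^3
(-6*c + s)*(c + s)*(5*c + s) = -30*c^3 - 31*c^2*s + s^3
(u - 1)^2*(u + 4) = u^3 + 2*u^2 - 7*u + 4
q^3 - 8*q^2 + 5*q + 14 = (q - 7)*(q - 2)*(q + 1)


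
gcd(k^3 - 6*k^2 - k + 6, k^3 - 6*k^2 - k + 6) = k^3 - 6*k^2 - k + 6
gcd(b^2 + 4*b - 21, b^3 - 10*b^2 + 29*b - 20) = 1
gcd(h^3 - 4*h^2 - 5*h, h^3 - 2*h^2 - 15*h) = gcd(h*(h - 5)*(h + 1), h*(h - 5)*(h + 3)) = h^2 - 5*h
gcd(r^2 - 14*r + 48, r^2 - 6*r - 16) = r - 8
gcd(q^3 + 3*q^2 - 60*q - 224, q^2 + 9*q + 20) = q + 4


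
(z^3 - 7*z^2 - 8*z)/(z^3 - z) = (z - 8)/(z - 1)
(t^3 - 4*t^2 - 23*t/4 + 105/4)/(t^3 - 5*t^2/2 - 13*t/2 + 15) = (t - 7/2)/(t - 2)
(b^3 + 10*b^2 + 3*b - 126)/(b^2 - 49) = (b^2 + 3*b - 18)/(b - 7)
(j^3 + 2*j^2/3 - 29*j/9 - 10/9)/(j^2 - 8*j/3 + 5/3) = (3*j^2 + 7*j + 2)/(3*(j - 1))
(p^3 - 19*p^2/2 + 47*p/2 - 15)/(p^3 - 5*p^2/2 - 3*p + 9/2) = (2*p^2 - 17*p + 30)/(2*p^2 - 3*p - 9)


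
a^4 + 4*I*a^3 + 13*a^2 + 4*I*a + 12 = (a - 2*I)*(a - I)*(a + I)*(a + 6*I)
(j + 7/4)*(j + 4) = j^2 + 23*j/4 + 7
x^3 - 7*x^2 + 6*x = x*(x - 6)*(x - 1)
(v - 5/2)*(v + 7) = v^2 + 9*v/2 - 35/2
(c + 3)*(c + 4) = c^2 + 7*c + 12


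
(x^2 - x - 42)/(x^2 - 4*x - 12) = (-x^2 + x + 42)/(-x^2 + 4*x + 12)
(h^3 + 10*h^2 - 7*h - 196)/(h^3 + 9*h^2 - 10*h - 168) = (h + 7)/(h + 6)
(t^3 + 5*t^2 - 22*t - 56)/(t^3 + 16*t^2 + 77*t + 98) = (t - 4)/(t + 7)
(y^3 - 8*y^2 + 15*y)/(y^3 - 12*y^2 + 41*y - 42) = y*(y - 5)/(y^2 - 9*y + 14)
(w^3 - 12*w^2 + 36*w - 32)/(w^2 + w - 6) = (w^2 - 10*w + 16)/(w + 3)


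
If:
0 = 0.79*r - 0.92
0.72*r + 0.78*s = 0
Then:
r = 1.16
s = -1.07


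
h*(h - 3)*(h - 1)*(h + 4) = h^4 - 13*h^2 + 12*h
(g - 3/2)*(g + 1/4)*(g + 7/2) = g^3 + 9*g^2/4 - 19*g/4 - 21/16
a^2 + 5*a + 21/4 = (a + 3/2)*(a + 7/2)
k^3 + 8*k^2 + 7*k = k*(k + 1)*(k + 7)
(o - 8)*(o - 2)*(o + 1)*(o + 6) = o^4 - 3*o^3 - 48*o^2 + 52*o + 96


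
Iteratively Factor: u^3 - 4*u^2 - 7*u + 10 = (u + 2)*(u^2 - 6*u + 5) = (u - 1)*(u + 2)*(u - 5)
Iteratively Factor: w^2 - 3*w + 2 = (w - 2)*(w - 1)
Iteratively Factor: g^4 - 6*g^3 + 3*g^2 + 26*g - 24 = (g - 3)*(g^3 - 3*g^2 - 6*g + 8) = (g - 4)*(g - 3)*(g^2 + g - 2) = (g - 4)*(g - 3)*(g + 2)*(g - 1)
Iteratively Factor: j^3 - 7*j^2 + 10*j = (j - 2)*(j^2 - 5*j) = j*(j - 2)*(j - 5)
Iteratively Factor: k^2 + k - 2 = (k + 2)*(k - 1)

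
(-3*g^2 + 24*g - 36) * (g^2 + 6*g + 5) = -3*g^4 + 6*g^3 + 93*g^2 - 96*g - 180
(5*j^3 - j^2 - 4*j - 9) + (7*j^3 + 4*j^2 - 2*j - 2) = 12*j^3 + 3*j^2 - 6*j - 11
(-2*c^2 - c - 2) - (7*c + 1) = -2*c^2 - 8*c - 3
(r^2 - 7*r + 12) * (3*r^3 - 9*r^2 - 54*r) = 3*r^5 - 30*r^4 + 45*r^3 + 270*r^2 - 648*r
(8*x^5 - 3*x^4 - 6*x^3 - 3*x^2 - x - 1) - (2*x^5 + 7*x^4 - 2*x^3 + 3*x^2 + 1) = 6*x^5 - 10*x^4 - 4*x^3 - 6*x^2 - x - 2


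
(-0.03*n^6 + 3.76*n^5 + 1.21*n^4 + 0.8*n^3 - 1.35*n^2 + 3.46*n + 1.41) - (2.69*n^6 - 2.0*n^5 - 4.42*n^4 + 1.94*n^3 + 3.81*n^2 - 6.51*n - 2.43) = -2.72*n^6 + 5.76*n^5 + 5.63*n^4 - 1.14*n^3 - 5.16*n^2 + 9.97*n + 3.84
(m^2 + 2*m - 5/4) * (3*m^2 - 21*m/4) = 3*m^4 + 3*m^3/4 - 57*m^2/4 + 105*m/16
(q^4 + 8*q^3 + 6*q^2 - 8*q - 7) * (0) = 0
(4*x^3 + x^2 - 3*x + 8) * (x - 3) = 4*x^4 - 11*x^3 - 6*x^2 + 17*x - 24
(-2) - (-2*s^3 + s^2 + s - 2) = 2*s^3 - s^2 - s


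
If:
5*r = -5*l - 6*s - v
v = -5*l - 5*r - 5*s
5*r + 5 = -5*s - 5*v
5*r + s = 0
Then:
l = 1/5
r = 0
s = 0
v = -1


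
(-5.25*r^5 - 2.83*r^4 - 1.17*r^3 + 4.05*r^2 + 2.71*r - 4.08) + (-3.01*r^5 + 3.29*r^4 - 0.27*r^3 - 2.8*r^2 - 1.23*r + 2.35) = -8.26*r^5 + 0.46*r^4 - 1.44*r^3 + 1.25*r^2 + 1.48*r - 1.73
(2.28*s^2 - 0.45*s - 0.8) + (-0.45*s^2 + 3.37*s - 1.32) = 1.83*s^2 + 2.92*s - 2.12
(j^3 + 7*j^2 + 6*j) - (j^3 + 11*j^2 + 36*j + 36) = -4*j^2 - 30*j - 36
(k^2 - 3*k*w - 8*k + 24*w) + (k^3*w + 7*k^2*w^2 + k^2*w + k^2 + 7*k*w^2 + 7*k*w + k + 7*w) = k^3*w + 7*k^2*w^2 + k^2*w + 2*k^2 + 7*k*w^2 + 4*k*w - 7*k + 31*w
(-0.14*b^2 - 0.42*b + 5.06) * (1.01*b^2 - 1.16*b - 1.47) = -0.1414*b^4 - 0.2618*b^3 + 5.8036*b^2 - 5.2522*b - 7.4382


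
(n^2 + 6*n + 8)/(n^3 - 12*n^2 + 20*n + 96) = (n + 4)/(n^2 - 14*n + 48)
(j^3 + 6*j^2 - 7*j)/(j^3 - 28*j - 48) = j*(-j^2 - 6*j + 7)/(-j^3 + 28*j + 48)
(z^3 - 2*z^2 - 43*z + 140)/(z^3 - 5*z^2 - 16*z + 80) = (z + 7)/(z + 4)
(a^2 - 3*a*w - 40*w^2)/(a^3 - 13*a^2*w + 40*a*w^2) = (-a - 5*w)/(a*(-a + 5*w))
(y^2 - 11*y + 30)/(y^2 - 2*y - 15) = (y - 6)/(y + 3)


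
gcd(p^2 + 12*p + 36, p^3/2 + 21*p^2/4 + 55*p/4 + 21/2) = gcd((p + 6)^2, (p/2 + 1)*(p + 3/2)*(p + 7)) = 1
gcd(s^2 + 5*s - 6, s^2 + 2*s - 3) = s - 1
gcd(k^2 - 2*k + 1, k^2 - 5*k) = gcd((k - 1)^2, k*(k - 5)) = 1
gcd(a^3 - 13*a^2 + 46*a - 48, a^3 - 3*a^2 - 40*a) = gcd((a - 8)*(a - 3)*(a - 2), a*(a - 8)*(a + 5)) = a - 8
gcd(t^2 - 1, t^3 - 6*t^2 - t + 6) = t^2 - 1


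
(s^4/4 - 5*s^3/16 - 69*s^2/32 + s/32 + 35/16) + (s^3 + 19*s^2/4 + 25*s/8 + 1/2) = s^4/4 + 11*s^3/16 + 83*s^2/32 + 101*s/32 + 43/16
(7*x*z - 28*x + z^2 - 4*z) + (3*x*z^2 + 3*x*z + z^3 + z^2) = 3*x*z^2 + 10*x*z - 28*x + z^3 + 2*z^2 - 4*z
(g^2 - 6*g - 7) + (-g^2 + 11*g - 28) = 5*g - 35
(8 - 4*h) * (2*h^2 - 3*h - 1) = -8*h^3 + 28*h^2 - 20*h - 8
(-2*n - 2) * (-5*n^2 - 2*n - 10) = 10*n^3 + 14*n^2 + 24*n + 20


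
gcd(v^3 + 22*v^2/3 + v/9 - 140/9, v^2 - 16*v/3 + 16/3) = v - 4/3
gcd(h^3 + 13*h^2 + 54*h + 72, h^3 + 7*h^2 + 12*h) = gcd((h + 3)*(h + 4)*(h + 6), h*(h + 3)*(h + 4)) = h^2 + 7*h + 12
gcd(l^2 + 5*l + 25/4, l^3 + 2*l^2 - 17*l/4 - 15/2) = l + 5/2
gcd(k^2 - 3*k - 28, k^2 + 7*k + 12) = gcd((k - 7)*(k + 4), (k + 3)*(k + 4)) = k + 4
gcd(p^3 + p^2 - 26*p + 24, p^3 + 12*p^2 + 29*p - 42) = p^2 + 5*p - 6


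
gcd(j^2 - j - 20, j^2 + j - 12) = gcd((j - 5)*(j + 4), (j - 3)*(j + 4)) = j + 4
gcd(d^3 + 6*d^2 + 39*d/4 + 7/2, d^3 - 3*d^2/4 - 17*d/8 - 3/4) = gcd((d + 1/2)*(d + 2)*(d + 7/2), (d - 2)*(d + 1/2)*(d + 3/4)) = d + 1/2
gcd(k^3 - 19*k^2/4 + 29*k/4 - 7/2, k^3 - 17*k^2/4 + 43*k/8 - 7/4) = k^2 - 15*k/4 + 7/2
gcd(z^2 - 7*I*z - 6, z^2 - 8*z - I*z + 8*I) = z - I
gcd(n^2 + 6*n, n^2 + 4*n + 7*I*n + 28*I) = 1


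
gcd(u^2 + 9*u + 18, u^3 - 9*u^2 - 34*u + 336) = u + 6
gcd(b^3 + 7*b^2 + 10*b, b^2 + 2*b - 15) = b + 5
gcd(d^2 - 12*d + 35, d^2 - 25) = d - 5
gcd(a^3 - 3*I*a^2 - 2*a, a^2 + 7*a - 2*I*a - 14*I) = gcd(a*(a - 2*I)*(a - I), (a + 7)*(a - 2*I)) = a - 2*I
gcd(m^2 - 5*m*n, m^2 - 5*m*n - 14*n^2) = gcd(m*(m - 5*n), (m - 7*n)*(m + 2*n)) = 1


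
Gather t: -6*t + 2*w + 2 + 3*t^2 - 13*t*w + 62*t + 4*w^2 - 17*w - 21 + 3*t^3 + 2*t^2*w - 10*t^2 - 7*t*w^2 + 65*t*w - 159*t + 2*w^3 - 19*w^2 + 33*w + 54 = 3*t^3 + t^2*(2*w - 7) + t*(-7*w^2 + 52*w - 103) + 2*w^3 - 15*w^2 + 18*w + 35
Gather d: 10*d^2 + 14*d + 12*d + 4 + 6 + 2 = 10*d^2 + 26*d + 12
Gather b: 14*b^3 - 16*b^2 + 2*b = 14*b^3 - 16*b^2 + 2*b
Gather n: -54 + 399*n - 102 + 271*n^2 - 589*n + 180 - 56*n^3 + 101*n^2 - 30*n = -56*n^3 + 372*n^2 - 220*n + 24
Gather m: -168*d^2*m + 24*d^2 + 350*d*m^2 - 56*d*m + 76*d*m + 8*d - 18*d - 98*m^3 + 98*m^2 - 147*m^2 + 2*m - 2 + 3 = 24*d^2 - 10*d - 98*m^3 + m^2*(350*d - 49) + m*(-168*d^2 + 20*d + 2) + 1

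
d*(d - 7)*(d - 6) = d^3 - 13*d^2 + 42*d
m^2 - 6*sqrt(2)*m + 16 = (m - 4*sqrt(2))*(m - 2*sqrt(2))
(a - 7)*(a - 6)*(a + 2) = a^3 - 11*a^2 + 16*a + 84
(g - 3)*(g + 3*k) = g^2 + 3*g*k - 3*g - 9*k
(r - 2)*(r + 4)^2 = r^3 + 6*r^2 - 32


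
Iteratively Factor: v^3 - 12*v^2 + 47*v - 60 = (v - 5)*(v^2 - 7*v + 12) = (v - 5)*(v - 4)*(v - 3)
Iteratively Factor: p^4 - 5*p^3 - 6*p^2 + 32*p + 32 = (p + 1)*(p^3 - 6*p^2 + 32) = (p - 4)*(p + 1)*(p^2 - 2*p - 8) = (p - 4)^2*(p + 1)*(p + 2)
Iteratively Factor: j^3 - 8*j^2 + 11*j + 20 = (j + 1)*(j^2 - 9*j + 20) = (j - 4)*(j + 1)*(j - 5)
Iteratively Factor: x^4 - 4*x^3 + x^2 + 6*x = (x)*(x^3 - 4*x^2 + x + 6) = x*(x + 1)*(x^2 - 5*x + 6) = x*(x - 2)*(x + 1)*(x - 3)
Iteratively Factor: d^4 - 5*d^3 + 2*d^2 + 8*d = (d)*(d^3 - 5*d^2 + 2*d + 8) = d*(d + 1)*(d^2 - 6*d + 8) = d*(d - 2)*(d + 1)*(d - 4)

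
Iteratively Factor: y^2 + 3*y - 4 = (y + 4)*(y - 1)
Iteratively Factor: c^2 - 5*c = (c - 5)*(c)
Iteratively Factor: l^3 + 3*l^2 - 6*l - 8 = (l + 1)*(l^2 + 2*l - 8) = (l - 2)*(l + 1)*(l + 4)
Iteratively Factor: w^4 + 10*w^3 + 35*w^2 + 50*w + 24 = (w + 1)*(w^3 + 9*w^2 + 26*w + 24) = (w + 1)*(w + 2)*(w^2 + 7*w + 12) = (w + 1)*(w + 2)*(w + 4)*(w + 3)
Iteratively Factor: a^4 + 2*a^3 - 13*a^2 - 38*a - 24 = (a + 1)*(a^3 + a^2 - 14*a - 24) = (a + 1)*(a + 2)*(a^2 - a - 12) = (a + 1)*(a + 2)*(a + 3)*(a - 4)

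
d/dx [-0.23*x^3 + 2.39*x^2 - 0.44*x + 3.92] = -0.69*x^2 + 4.78*x - 0.44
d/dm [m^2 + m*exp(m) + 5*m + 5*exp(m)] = m*exp(m) + 2*m + 6*exp(m) + 5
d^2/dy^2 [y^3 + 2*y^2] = 6*y + 4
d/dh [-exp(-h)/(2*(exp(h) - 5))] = (exp(h) - 5/2)*exp(-h)/(exp(h) - 5)^2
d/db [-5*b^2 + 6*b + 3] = 6 - 10*b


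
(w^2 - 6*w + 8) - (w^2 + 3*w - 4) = 12 - 9*w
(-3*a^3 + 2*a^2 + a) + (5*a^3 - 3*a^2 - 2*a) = 2*a^3 - a^2 - a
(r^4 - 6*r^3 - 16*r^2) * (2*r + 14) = 2*r^5 + 2*r^4 - 116*r^3 - 224*r^2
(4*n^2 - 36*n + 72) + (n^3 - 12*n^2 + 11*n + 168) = n^3 - 8*n^2 - 25*n + 240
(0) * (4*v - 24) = 0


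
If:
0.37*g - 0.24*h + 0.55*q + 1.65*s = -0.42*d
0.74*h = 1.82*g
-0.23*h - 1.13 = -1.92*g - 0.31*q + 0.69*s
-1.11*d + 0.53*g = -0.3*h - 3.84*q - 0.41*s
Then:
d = 0.596811169998832 - 2.23641220674141*s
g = 0.73763777828444*s + 0.859859013206779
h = 1.81419021145632*s + 2.11478838383289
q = -0.996776727971514*s - 0.111380571211135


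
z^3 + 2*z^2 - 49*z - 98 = (z - 7)*(z + 2)*(z + 7)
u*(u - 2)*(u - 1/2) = u^3 - 5*u^2/2 + u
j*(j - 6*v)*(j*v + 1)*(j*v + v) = j^4*v^2 - 6*j^3*v^3 + j^3*v^2 + j^3*v - 6*j^2*v^3 - 6*j^2*v^2 + j^2*v - 6*j*v^2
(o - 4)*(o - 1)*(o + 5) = o^3 - 21*o + 20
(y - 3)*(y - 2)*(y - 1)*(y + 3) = y^4 - 3*y^3 - 7*y^2 + 27*y - 18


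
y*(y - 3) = y^2 - 3*y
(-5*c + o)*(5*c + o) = -25*c^2 + o^2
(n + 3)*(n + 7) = n^2 + 10*n + 21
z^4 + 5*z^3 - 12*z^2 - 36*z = z*(z - 3)*(z + 2)*(z + 6)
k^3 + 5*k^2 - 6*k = k*(k - 1)*(k + 6)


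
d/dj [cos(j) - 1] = -sin(j)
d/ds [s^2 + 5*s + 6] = 2*s + 5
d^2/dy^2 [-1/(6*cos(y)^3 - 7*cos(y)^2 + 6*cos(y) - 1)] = 2*((-21*cos(y) + 28*cos(2*y) - 27*cos(3*y))*(6*cos(y)^3 - 7*cos(y)^2 + 6*cos(y) - 1)/4 - 4*(9*cos(y)^2 - 7*cos(y) + 3)^2*sin(y)^2)/(6*cos(y)^3 - 7*cos(y)^2 + 6*cos(y) - 1)^3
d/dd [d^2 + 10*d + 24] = 2*d + 10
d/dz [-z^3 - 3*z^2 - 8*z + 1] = -3*z^2 - 6*z - 8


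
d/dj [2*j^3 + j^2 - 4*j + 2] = 6*j^2 + 2*j - 4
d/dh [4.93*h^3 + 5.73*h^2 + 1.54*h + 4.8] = 14.79*h^2 + 11.46*h + 1.54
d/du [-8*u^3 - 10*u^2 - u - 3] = -24*u^2 - 20*u - 1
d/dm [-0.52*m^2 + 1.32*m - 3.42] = 1.32 - 1.04*m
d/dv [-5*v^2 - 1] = -10*v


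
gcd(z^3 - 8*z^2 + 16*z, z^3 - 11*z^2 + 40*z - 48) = z^2 - 8*z + 16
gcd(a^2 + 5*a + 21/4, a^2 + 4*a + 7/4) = a + 7/2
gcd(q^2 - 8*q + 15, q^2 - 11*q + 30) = q - 5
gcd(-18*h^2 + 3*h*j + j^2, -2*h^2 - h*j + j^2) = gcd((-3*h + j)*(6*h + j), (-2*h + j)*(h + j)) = 1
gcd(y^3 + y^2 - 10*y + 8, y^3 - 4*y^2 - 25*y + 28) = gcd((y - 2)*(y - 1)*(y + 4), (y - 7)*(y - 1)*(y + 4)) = y^2 + 3*y - 4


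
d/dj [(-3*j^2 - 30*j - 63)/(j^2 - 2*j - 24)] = 18*(2*j^2 + 15*j + 33)/(j^4 - 4*j^3 - 44*j^2 + 96*j + 576)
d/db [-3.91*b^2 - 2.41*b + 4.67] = -7.82*b - 2.41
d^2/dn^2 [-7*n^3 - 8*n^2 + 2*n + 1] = -42*n - 16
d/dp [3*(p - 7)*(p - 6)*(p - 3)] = 9*p^2 - 96*p + 243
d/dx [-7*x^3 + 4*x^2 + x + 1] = -21*x^2 + 8*x + 1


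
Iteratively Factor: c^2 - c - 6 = (c - 3)*(c + 2)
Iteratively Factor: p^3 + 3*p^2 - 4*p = (p - 1)*(p^2 + 4*p) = (p - 1)*(p + 4)*(p)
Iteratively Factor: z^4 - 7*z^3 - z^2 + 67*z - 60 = (z + 3)*(z^3 - 10*z^2 + 29*z - 20) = (z - 4)*(z + 3)*(z^2 - 6*z + 5) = (z - 4)*(z - 1)*(z + 3)*(z - 5)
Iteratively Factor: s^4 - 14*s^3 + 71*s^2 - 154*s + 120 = (s - 2)*(s^3 - 12*s^2 + 47*s - 60) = (s - 5)*(s - 2)*(s^2 - 7*s + 12) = (s - 5)*(s - 3)*(s - 2)*(s - 4)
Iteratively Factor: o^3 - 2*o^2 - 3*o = (o + 1)*(o^2 - 3*o) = (o - 3)*(o + 1)*(o)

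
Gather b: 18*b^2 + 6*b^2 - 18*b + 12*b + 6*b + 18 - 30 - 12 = 24*b^2 - 24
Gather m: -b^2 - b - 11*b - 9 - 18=-b^2 - 12*b - 27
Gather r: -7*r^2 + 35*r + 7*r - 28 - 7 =-7*r^2 + 42*r - 35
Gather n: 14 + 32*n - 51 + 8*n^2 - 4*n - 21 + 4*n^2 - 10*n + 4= 12*n^2 + 18*n - 54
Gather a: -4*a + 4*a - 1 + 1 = 0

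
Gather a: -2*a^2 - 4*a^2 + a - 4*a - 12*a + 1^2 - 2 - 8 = -6*a^2 - 15*a - 9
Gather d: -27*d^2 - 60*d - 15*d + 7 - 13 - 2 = -27*d^2 - 75*d - 8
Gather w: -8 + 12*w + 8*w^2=8*w^2 + 12*w - 8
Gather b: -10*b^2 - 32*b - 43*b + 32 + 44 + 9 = -10*b^2 - 75*b + 85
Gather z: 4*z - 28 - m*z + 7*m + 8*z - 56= 7*m + z*(12 - m) - 84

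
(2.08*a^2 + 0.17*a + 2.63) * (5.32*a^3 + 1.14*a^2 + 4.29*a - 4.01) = 11.0656*a^5 + 3.2756*a^4 + 23.1086*a^3 - 4.6133*a^2 + 10.601*a - 10.5463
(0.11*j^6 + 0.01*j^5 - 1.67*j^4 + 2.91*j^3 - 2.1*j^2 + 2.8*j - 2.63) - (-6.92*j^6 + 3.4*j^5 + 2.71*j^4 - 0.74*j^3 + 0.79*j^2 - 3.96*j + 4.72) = 7.03*j^6 - 3.39*j^5 - 4.38*j^4 + 3.65*j^3 - 2.89*j^2 + 6.76*j - 7.35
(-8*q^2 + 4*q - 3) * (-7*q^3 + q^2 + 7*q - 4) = 56*q^5 - 36*q^4 - 31*q^3 + 57*q^2 - 37*q + 12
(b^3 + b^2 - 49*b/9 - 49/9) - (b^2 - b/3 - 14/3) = b^3 - 46*b/9 - 7/9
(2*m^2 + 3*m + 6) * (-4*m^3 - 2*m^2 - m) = -8*m^5 - 16*m^4 - 32*m^3 - 15*m^2 - 6*m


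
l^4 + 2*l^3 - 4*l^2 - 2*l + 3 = (l - 1)^2*(l + 1)*(l + 3)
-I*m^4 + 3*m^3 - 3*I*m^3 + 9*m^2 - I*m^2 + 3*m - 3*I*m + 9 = (m + 3)*(m - I)*(m + 3*I)*(-I*m + 1)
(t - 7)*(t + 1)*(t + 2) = t^3 - 4*t^2 - 19*t - 14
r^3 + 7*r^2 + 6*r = r*(r + 1)*(r + 6)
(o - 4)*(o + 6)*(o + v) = o^3 + o^2*v + 2*o^2 + 2*o*v - 24*o - 24*v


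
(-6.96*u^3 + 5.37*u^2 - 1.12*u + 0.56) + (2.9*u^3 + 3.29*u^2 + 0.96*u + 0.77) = -4.06*u^3 + 8.66*u^2 - 0.16*u + 1.33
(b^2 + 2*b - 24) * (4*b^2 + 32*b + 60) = 4*b^4 + 40*b^3 + 28*b^2 - 648*b - 1440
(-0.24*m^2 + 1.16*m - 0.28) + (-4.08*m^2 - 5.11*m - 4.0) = -4.32*m^2 - 3.95*m - 4.28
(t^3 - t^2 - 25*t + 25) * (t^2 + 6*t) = t^5 + 5*t^4 - 31*t^3 - 125*t^2 + 150*t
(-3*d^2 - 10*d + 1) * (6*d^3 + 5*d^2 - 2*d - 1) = -18*d^5 - 75*d^4 - 38*d^3 + 28*d^2 + 8*d - 1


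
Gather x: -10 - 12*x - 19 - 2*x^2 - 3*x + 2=-2*x^2 - 15*x - 27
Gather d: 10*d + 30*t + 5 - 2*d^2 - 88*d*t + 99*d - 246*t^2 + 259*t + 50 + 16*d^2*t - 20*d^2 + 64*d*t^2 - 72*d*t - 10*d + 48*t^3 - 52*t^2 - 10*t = d^2*(16*t - 22) + d*(64*t^2 - 160*t + 99) + 48*t^3 - 298*t^2 + 279*t + 55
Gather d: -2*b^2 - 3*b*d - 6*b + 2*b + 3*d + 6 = -2*b^2 - 4*b + d*(3 - 3*b) + 6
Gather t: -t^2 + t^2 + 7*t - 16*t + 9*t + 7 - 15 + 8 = 0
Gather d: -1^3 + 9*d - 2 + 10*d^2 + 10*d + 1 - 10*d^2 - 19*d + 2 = 0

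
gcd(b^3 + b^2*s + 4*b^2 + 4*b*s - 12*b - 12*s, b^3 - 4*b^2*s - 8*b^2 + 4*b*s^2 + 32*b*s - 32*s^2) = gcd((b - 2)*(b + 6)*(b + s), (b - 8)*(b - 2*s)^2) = 1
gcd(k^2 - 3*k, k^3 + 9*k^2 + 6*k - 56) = 1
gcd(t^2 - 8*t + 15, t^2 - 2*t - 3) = t - 3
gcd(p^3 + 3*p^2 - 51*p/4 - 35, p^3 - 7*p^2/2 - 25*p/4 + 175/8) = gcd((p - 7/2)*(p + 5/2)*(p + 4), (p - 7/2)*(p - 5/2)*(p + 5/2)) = p^2 - p - 35/4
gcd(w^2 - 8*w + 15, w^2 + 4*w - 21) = w - 3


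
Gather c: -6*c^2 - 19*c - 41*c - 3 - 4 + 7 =-6*c^2 - 60*c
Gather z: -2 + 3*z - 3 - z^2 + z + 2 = -z^2 + 4*z - 3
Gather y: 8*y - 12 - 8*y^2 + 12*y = -8*y^2 + 20*y - 12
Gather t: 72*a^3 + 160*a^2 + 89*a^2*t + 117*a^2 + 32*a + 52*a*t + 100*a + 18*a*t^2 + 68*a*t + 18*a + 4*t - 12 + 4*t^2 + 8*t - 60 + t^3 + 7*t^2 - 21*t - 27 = 72*a^3 + 277*a^2 + 150*a + t^3 + t^2*(18*a + 11) + t*(89*a^2 + 120*a - 9) - 99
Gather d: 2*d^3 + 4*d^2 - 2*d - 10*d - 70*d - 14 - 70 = 2*d^3 + 4*d^2 - 82*d - 84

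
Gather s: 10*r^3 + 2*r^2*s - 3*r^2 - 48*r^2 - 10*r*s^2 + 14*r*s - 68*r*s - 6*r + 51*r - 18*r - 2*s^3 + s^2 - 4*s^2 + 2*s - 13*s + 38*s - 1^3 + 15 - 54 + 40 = 10*r^3 - 51*r^2 + 27*r - 2*s^3 + s^2*(-10*r - 3) + s*(2*r^2 - 54*r + 27)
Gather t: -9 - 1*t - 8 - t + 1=-2*t - 16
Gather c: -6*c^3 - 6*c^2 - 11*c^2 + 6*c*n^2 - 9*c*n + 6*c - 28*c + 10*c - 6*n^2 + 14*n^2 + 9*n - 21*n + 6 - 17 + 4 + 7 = -6*c^3 - 17*c^2 + c*(6*n^2 - 9*n - 12) + 8*n^2 - 12*n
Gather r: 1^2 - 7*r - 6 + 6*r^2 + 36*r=6*r^2 + 29*r - 5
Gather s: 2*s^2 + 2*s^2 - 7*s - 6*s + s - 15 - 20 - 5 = 4*s^2 - 12*s - 40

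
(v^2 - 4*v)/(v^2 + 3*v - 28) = v/(v + 7)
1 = 1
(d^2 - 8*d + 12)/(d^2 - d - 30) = (d - 2)/(d + 5)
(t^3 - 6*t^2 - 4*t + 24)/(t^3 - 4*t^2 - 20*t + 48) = (t + 2)/(t + 4)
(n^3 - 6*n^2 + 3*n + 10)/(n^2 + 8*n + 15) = (n^3 - 6*n^2 + 3*n + 10)/(n^2 + 8*n + 15)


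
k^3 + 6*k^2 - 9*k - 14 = (k - 2)*(k + 1)*(k + 7)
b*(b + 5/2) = b^2 + 5*b/2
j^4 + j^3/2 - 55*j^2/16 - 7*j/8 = j*(j - 7/4)*(j + 1/4)*(j + 2)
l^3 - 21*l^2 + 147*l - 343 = (l - 7)^3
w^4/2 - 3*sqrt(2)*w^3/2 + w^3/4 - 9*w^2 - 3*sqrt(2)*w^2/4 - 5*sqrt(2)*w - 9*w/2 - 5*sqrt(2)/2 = (w/2 + sqrt(2)/2)*(w + 1/2)*(w - 5*sqrt(2))*(w + sqrt(2))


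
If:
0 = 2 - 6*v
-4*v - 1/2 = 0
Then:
No Solution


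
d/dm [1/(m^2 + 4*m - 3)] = 2*(-m - 2)/(m^2 + 4*m - 3)^2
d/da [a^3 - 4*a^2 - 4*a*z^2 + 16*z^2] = 3*a^2 - 8*a - 4*z^2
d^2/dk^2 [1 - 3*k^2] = -6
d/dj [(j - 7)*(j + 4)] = 2*j - 3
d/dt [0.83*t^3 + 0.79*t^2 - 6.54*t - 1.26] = 2.49*t^2 + 1.58*t - 6.54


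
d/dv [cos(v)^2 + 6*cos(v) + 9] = -2*(cos(v) + 3)*sin(v)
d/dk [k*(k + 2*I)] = 2*k + 2*I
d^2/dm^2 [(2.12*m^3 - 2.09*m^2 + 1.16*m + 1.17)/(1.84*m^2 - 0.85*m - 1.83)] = (18.6574*m^3 + 1.32818399999999*m^2 + 55.05444*m - 8.037264)/(6.229504*m^6 - 8.63328*m^5 - 14.598744*m^4 + 16.558595*m^3 + 14.519403*m^2 - 8.539695*m - 6.128487)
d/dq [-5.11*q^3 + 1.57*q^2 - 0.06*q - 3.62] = -15.33*q^2 + 3.14*q - 0.06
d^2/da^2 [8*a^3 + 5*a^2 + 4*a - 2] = 48*a + 10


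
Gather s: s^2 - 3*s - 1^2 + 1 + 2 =s^2 - 3*s + 2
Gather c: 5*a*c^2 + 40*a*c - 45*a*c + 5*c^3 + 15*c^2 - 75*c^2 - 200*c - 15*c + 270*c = 5*c^3 + c^2*(5*a - 60) + c*(55 - 5*a)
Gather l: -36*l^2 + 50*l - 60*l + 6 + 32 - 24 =-36*l^2 - 10*l + 14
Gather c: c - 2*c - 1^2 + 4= 3 - c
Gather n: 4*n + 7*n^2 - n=7*n^2 + 3*n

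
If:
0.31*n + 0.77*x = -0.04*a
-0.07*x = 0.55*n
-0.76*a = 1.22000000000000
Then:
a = -1.61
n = -0.01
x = 0.09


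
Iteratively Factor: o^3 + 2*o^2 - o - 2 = (o + 2)*(o^2 - 1) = (o + 1)*(o + 2)*(o - 1)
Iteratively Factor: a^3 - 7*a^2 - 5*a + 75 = (a - 5)*(a^2 - 2*a - 15) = (a - 5)*(a + 3)*(a - 5)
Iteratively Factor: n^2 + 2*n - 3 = (n + 3)*(n - 1)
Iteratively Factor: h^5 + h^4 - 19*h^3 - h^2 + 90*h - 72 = (h + 3)*(h^4 - 2*h^3 - 13*h^2 + 38*h - 24) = (h - 2)*(h + 3)*(h^3 - 13*h + 12) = (h - 2)*(h - 1)*(h + 3)*(h^2 + h - 12) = (h - 2)*(h - 1)*(h + 3)*(h + 4)*(h - 3)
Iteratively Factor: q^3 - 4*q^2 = (q)*(q^2 - 4*q) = q*(q - 4)*(q)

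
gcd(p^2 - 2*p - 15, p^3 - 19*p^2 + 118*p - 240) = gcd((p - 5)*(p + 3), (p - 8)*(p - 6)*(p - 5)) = p - 5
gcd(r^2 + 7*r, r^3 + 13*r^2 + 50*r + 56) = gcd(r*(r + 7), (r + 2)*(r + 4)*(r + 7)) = r + 7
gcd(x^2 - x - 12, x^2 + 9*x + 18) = x + 3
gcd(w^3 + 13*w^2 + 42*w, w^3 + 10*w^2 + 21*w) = w^2 + 7*w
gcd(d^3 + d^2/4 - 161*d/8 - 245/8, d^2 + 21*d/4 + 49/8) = d^2 + 21*d/4 + 49/8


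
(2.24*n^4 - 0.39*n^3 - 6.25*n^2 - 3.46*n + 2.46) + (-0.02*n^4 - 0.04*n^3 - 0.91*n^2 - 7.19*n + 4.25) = 2.22*n^4 - 0.43*n^3 - 7.16*n^2 - 10.65*n + 6.71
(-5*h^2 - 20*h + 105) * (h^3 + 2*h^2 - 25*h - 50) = -5*h^5 - 30*h^4 + 190*h^3 + 960*h^2 - 1625*h - 5250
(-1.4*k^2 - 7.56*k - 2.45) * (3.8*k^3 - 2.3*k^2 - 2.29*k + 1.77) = -5.32*k^5 - 25.508*k^4 + 11.284*k^3 + 20.4694*k^2 - 7.7707*k - 4.3365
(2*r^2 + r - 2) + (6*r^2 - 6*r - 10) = 8*r^2 - 5*r - 12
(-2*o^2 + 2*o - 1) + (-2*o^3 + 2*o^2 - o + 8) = -2*o^3 + o + 7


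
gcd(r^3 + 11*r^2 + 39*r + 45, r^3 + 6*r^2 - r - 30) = r^2 + 8*r + 15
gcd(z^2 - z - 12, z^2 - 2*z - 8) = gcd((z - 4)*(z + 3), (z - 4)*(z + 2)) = z - 4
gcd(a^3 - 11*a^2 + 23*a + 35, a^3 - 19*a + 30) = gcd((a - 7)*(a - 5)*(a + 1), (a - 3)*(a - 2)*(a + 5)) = 1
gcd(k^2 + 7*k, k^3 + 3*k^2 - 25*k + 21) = k + 7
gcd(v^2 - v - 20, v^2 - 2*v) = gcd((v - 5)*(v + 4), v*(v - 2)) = 1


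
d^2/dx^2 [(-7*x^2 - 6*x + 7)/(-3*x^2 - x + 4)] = 6*(11*x^3 + 21*x^2 + 51*x + 15)/(27*x^6 + 27*x^5 - 99*x^4 - 71*x^3 + 132*x^2 + 48*x - 64)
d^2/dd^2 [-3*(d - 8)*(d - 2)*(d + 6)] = 24 - 18*d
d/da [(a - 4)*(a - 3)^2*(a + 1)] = 4*a^3 - 27*a^2 + 46*a - 3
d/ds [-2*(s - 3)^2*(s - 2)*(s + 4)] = -8*s^3 + 24*s^2 + 44*s - 132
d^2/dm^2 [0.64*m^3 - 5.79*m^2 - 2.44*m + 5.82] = 3.84*m - 11.58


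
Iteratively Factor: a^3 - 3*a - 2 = (a + 1)*(a^2 - a - 2) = (a + 1)^2*(a - 2)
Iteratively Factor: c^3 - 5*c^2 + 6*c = (c - 2)*(c^2 - 3*c) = (c - 3)*(c - 2)*(c)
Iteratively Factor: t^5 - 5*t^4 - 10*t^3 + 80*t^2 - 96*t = (t - 3)*(t^4 - 2*t^3 - 16*t^2 + 32*t) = (t - 3)*(t + 4)*(t^3 - 6*t^2 + 8*t) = t*(t - 3)*(t + 4)*(t^2 - 6*t + 8) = t*(t - 4)*(t - 3)*(t + 4)*(t - 2)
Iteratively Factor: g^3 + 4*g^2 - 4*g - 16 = (g - 2)*(g^2 + 6*g + 8) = (g - 2)*(g + 2)*(g + 4)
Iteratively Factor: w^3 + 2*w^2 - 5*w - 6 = (w + 1)*(w^2 + w - 6) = (w - 2)*(w + 1)*(w + 3)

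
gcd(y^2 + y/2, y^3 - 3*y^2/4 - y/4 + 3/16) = y + 1/2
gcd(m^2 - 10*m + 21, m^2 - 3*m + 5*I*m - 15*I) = m - 3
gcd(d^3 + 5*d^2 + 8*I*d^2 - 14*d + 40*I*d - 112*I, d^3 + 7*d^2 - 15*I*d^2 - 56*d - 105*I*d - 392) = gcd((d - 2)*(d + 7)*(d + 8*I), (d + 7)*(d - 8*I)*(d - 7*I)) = d + 7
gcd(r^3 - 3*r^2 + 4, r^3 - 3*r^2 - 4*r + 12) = r - 2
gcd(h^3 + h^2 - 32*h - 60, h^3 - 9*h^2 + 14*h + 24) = h - 6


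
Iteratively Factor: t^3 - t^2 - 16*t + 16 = (t - 4)*(t^2 + 3*t - 4) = (t - 4)*(t - 1)*(t + 4)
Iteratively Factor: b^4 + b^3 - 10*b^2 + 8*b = (b + 4)*(b^3 - 3*b^2 + 2*b) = (b - 2)*(b + 4)*(b^2 - b) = (b - 2)*(b - 1)*(b + 4)*(b)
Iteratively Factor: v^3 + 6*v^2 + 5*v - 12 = (v - 1)*(v^2 + 7*v + 12) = (v - 1)*(v + 4)*(v + 3)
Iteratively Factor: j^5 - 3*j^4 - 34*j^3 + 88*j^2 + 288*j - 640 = (j - 5)*(j^4 + 2*j^3 - 24*j^2 - 32*j + 128) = (j - 5)*(j + 4)*(j^3 - 2*j^2 - 16*j + 32) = (j - 5)*(j - 2)*(j + 4)*(j^2 - 16) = (j - 5)*(j - 2)*(j + 4)^2*(j - 4)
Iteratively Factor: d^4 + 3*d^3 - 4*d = (d + 2)*(d^3 + d^2 - 2*d) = (d - 1)*(d + 2)*(d^2 + 2*d) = (d - 1)*(d + 2)^2*(d)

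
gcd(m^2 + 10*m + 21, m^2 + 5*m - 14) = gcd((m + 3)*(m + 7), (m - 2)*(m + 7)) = m + 7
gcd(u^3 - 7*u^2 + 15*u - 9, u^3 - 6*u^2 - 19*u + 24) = u - 1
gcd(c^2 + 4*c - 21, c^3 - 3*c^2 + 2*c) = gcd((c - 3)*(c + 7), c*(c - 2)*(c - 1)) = 1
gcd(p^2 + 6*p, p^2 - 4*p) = p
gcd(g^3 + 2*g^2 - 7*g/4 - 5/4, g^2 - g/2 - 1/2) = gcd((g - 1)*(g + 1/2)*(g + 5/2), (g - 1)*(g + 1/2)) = g^2 - g/2 - 1/2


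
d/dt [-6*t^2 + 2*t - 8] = 2 - 12*t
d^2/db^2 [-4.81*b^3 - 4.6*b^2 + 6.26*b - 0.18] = -28.86*b - 9.2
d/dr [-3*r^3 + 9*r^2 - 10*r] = -9*r^2 + 18*r - 10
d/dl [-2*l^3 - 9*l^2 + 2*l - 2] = -6*l^2 - 18*l + 2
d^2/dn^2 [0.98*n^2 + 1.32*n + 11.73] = 1.96000000000000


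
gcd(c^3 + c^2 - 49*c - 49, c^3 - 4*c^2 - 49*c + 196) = c^2 - 49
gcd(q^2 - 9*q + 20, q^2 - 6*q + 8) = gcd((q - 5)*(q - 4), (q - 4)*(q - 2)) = q - 4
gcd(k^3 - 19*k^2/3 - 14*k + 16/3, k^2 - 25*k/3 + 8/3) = k^2 - 25*k/3 + 8/3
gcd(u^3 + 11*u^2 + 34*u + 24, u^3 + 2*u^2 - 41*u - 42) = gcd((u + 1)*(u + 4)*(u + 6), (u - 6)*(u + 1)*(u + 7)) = u + 1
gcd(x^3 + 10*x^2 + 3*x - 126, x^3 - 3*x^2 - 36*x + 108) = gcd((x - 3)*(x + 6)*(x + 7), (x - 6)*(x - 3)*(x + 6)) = x^2 + 3*x - 18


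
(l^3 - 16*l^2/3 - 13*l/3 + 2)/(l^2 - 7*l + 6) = (3*l^2 + 2*l - 1)/(3*(l - 1))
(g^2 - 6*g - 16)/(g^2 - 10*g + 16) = (g + 2)/(g - 2)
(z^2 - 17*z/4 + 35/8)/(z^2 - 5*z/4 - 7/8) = (2*z - 5)/(2*z + 1)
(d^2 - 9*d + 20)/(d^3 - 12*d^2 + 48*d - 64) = (d - 5)/(d^2 - 8*d + 16)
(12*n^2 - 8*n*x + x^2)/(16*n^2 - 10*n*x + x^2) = (-6*n + x)/(-8*n + x)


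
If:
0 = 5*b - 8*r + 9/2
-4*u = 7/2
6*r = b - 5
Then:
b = -67/22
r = -59/44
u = -7/8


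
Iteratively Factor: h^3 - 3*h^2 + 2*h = (h - 1)*(h^2 - 2*h) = (h - 2)*(h - 1)*(h)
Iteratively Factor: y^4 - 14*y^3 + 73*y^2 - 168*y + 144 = (y - 3)*(y^3 - 11*y^2 + 40*y - 48) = (y - 4)*(y - 3)*(y^2 - 7*y + 12) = (y - 4)*(y - 3)^2*(y - 4)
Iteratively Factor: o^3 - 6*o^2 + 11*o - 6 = (o - 2)*(o^2 - 4*o + 3) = (o - 3)*(o - 2)*(o - 1)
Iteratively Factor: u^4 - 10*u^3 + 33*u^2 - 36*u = (u - 3)*(u^3 - 7*u^2 + 12*u) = (u - 3)^2*(u^2 - 4*u) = u*(u - 3)^2*(u - 4)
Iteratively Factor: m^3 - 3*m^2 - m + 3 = (m - 3)*(m^2 - 1) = (m - 3)*(m - 1)*(m + 1)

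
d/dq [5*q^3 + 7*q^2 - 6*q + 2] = 15*q^2 + 14*q - 6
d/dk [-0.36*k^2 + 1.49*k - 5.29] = 1.49 - 0.72*k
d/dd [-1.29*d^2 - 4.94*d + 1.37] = -2.58*d - 4.94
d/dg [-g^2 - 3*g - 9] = -2*g - 3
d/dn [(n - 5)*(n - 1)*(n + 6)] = 3*n^2 - 31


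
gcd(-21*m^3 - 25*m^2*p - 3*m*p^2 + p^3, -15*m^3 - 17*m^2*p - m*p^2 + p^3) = 3*m^2 + 4*m*p + p^2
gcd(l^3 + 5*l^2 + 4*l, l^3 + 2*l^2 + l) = l^2 + l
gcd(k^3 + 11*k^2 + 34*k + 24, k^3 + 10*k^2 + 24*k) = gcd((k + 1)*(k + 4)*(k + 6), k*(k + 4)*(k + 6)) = k^2 + 10*k + 24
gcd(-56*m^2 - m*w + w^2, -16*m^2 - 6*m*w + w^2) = -8*m + w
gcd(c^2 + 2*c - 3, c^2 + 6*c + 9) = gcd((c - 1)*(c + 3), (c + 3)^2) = c + 3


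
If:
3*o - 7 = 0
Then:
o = 7/3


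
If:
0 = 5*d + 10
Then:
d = -2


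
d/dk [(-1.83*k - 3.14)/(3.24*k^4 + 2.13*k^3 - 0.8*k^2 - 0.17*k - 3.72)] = (17.7876*k^4 + 48.4902*k^3 + 18.6006*k^2 - 5.024*k + 6.2738)/(10.4976*k^8 + 13.8024*k^7 - 0.647100000000002*k^6 - 4.5096*k^5 - 24.1898*k^4 - 15.5752*k^3 + 5.9809*k^2 + 1.2648*k + 13.8384)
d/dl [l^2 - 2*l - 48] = 2*l - 2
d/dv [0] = 0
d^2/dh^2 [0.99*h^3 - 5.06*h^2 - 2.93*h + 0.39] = 5.94*h - 10.12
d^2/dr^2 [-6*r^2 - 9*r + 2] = -12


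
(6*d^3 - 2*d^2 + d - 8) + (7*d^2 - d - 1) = 6*d^3 + 5*d^2 - 9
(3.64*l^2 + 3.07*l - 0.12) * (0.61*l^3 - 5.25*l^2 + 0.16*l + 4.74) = 2.2204*l^5 - 17.2373*l^4 - 15.6083*l^3 + 18.3748*l^2 + 14.5326*l - 0.5688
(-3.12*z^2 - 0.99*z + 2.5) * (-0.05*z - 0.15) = 0.156*z^3 + 0.5175*z^2 + 0.0235*z - 0.375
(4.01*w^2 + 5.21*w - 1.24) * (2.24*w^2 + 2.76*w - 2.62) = 8.9824*w^4 + 22.738*w^3 + 1.0958*w^2 - 17.0726*w + 3.2488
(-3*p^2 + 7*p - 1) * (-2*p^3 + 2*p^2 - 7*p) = 6*p^5 - 20*p^4 + 37*p^3 - 51*p^2 + 7*p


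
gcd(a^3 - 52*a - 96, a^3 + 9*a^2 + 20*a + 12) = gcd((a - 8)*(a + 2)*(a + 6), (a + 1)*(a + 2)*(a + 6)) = a^2 + 8*a + 12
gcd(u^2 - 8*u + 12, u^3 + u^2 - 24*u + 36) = u - 2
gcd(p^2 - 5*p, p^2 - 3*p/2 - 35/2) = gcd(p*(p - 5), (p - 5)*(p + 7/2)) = p - 5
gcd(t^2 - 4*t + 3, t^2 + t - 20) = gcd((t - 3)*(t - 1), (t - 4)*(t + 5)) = 1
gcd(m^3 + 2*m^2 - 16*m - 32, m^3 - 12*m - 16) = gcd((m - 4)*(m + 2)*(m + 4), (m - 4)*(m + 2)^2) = m^2 - 2*m - 8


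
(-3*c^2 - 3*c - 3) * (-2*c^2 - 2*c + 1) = 6*c^4 + 12*c^3 + 9*c^2 + 3*c - 3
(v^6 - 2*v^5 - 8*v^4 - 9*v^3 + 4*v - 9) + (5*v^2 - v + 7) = v^6 - 2*v^5 - 8*v^4 - 9*v^3 + 5*v^2 + 3*v - 2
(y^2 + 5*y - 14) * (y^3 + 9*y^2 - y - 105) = y^5 + 14*y^4 + 30*y^3 - 236*y^2 - 511*y + 1470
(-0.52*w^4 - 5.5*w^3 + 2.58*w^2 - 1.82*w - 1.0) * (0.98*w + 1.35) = -0.5096*w^5 - 6.092*w^4 - 4.8966*w^3 + 1.6994*w^2 - 3.437*w - 1.35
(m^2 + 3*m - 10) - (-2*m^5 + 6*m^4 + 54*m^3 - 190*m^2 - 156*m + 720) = 2*m^5 - 6*m^4 - 54*m^3 + 191*m^2 + 159*m - 730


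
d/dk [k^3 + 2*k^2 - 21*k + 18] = 3*k^2 + 4*k - 21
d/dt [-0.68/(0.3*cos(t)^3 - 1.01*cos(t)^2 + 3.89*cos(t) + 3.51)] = (-0.612*cos(t)^2 + 1.3736*cos(t) - 2.6452)*sin(t)/(0.3*cos(t)^3 - 1.01*cos(t)^2 + 3.89*cos(t) + 3.51)^2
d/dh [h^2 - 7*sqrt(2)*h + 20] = 2*h - 7*sqrt(2)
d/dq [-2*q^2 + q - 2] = 1 - 4*q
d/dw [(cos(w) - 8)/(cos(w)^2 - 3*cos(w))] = (sin(w) + 24*sin(w)/cos(w)^2 - 16*tan(w))/(cos(w) - 3)^2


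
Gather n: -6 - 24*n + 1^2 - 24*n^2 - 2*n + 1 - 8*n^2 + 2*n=-32*n^2 - 24*n - 4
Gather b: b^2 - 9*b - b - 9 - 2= b^2 - 10*b - 11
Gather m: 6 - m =6 - m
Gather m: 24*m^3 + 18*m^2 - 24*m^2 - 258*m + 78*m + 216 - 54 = 24*m^3 - 6*m^2 - 180*m + 162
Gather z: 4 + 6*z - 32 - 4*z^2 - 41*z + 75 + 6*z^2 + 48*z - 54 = 2*z^2 + 13*z - 7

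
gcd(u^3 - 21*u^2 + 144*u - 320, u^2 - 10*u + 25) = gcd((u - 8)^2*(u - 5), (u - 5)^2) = u - 5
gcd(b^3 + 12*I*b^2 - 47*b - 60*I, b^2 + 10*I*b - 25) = b + 5*I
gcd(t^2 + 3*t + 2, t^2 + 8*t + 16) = 1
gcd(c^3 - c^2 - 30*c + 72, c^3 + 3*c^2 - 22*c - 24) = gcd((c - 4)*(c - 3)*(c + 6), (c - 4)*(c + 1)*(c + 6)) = c^2 + 2*c - 24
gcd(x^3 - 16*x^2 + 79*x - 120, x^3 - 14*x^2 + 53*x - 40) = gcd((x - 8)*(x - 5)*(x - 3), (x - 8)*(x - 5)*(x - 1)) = x^2 - 13*x + 40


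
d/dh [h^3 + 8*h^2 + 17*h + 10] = 3*h^2 + 16*h + 17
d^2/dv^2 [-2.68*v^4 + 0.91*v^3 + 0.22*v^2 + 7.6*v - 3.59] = -32.16*v^2 + 5.46*v + 0.44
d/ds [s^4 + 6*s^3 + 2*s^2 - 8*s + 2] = 4*s^3 + 18*s^2 + 4*s - 8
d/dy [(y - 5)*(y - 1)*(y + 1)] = 3*y^2 - 10*y - 1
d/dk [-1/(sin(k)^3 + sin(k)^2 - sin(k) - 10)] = (3*sin(k)^2 + 2*sin(k) - 1)*cos(k)/(sin(k)^3 + sin(k)^2 - sin(k) - 10)^2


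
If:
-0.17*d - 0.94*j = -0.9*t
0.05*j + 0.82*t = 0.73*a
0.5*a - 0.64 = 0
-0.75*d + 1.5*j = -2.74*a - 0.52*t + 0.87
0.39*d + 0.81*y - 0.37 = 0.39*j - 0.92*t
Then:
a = 1.28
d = 4.74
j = 0.22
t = 1.13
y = -3.00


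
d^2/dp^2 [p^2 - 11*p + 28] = 2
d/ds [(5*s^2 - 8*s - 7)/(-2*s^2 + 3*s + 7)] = (-s^2 + 42*s - 35)/(4*s^4 - 12*s^3 - 19*s^2 + 42*s + 49)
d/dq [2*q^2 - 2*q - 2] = 4*q - 2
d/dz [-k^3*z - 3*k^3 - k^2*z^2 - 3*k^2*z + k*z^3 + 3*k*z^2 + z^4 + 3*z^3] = -k^3 - 2*k^2*z - 3*k^2 + 3*k*z^2 + 6*k*z + 4*z^3 + 9*z^2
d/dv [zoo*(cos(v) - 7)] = zoo*sin(v)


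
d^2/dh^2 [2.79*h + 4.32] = 0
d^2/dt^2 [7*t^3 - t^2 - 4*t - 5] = 42*t - 2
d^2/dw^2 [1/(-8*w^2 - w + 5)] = 2*(64*w^2 + 8*w - (16*w + 1)^2 - 40)/(8*w^2 + w - 5)^3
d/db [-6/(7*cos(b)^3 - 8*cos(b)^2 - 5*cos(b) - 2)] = 6*(-21*cos(b)^2 + 16*cos(b) + 5)*sin(b)/(-7*cos(b)^3 + 8*cos(b)^2 + 5*cos(b) + 2)^2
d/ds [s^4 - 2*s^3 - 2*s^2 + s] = 4*s^3 - 6*s^2 - 4*s + 1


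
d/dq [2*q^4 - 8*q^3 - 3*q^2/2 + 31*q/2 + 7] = 8*q^3 - 24*q^2 - 3*q + 31/2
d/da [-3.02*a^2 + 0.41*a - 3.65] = 0.41 - 6.04*a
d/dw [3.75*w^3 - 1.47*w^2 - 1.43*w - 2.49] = 11.25*w^2 - 2.94*w - 1.43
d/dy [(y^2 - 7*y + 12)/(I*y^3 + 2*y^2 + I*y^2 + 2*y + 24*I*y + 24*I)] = (I*y^4 - 14*I*y^3 + y^2*(-16 + 5*I) + y*(48 - 24*I) + 24 + 456*I)/(y^6 + y^5*(2 - 4*I) + y^4*(45 - 8*I) + y^3*(88 - 100*I) + y^2*(620 - 192*I) + y*(1152 - 96*I) + 576)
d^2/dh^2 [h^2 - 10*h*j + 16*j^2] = 2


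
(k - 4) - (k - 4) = 0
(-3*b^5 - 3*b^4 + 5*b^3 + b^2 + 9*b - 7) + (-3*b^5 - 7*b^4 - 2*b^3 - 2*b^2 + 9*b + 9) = -6*b^5 - 10*b^4 + 3*b^3 - b^2 + 18*b + 2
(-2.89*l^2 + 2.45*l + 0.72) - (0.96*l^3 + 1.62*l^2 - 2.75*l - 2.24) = -0.96*l^3 - 4.51*l^2 + 5.2*l + 2.96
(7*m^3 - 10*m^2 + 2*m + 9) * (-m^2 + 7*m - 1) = -7*m^5 + 59*m^4 - 79*m^3 + 15*m^2 + 61*m - 9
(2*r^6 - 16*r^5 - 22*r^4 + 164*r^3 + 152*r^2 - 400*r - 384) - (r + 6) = 2*r^6 - 16*r^5 - 22*r^4 + 164*r^3 + 152*r^2 - 401*r - 390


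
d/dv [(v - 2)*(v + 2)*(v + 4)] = 3*v^2 + 8*v - 4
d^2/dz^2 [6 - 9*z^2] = -18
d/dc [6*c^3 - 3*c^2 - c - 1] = 18*c^2 - 6*c - 1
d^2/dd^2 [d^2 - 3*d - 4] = 2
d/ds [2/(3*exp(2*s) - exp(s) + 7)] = (2 - 12*exp(s))*exp(s)/(3*exp(2*s) - exp(s) + 7)^2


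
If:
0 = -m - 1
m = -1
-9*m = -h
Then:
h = -9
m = -1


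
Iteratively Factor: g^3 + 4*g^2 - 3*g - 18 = (g + 3)*(g^2 + g - 6) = (g - 2)*(g + 3)*(g + 3)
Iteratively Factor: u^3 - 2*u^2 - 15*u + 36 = (u + 4)*(u^2 - 6*u + 9) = (u - 3)*(u + 4)*(u - 3)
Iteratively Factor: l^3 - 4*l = (l - 2)*(l^2 + 2*l) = l*(l - 2)*(l + 2)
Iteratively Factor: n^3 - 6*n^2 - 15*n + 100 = (n - 5)*(n^2 - n - 20) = (n - 5)^2*(n + 4)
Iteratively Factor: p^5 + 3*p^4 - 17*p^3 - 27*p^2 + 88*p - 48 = (p - 3)*(p^4 + 6*p^3 + p^2 - 24*p + 16) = (p - 3)*(p + 4)*(p^3 + 2*p^2 - 7*p + 4) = (p - 3)*(p + 4)^2*(p^2 - 2*p + 1) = (p - 3)*(p - 1)*(p + 4)^2*(p - 1)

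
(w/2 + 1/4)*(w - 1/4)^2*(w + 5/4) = w^4/2 + 5*w^3/8 - 3*w^2/32 - 13*w/128 + 5/256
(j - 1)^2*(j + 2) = j^3 - 3*j + 2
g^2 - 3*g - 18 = (g - 6)*(g + 3)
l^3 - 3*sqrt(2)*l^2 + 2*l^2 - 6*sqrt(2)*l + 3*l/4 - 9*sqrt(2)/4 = (l + 1/2)*(l + 3/2)*(l - 3*sqrt(2))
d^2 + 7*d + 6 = (d + 1)*(d + 6)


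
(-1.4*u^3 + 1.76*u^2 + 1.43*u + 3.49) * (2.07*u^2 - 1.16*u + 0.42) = -2.898*u^5 + 5.2672*u^4 + 0.3305*u^3 + 6.3047*u^2 - 3.4478*u + 1.4658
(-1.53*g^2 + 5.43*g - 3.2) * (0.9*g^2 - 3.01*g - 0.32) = -1.377*g^4 + 9.4923*g^3 - 18.7347*g^2 + 7.8944*g + 1.024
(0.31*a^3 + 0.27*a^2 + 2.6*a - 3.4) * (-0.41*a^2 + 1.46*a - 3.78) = -0.1271*a^5 + 0.3419*a^4 - 1.8436*a^3 + 4.1694*a^2 - 14.792*a + 12.852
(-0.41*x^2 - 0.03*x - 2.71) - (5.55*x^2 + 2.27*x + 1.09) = -5.96*x^2 - 2.3*x - 3.8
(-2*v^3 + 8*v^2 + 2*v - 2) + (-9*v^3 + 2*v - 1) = -11*v^3 + 8*v^2 + 4*v - 3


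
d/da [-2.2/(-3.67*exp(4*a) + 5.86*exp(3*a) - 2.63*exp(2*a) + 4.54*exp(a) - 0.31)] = (-32.296*exp(3*a) + 38.676*exp(2*a) - 11.572*exp(a) + 9.988)*exp(a)/(3.67*exp(4*a) - 5.86*exp(3*a) + 2.63*exp(2*a) - 4.54*exp(a) + 0.31)^2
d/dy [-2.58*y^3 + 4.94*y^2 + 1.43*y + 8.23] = -7.74*y^2 + 9.88*y + 1.43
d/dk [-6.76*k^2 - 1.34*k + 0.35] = -13.52*k - 1.34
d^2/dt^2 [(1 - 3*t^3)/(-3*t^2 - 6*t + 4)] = 6*(48*t^3 - 81*t^2 + 30*t - 16)/(27*t^6 + 162*t^5 + 216*t^4 - 216*t^3 - 288*t^2 + 288*t - 64)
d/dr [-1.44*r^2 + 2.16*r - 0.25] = 2.16 - 2.88*r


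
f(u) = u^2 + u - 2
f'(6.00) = 13.00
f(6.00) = 40.00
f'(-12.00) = -23.00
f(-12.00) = 130.00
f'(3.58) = 8.16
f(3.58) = 14.40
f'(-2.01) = -3.02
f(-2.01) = 0.03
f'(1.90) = 4.80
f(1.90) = 3.51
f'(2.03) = 5.06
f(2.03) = 4.15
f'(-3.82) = -6.64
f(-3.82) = 8.77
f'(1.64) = 4.28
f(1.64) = 2.33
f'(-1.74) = -2.48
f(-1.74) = -0.71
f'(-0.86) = -0.72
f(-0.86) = -2.12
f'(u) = 2*u + 1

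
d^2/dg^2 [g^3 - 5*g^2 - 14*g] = 6*g - 10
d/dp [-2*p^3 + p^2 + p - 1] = -6*p^2 + 2*p + 1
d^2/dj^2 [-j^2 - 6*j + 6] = -2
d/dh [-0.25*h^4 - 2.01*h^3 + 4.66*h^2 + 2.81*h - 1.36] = -1.0*h^3 - 6.03*h^2 + 9.32*h + 2.81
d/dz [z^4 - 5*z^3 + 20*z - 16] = 4*z^3 - 15*z^2 + 20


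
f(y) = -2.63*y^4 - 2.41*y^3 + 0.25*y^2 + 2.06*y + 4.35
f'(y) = -10.52*y^3 - 7.23*y^2 + 0.5*y + 2.06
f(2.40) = -109.84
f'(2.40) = -183.81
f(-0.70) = 3.23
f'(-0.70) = 1.78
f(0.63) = 4.73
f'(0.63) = -3.13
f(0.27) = 4.86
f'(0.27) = 1.46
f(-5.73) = -2380.98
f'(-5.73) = 1740.97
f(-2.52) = -66.75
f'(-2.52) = 123.24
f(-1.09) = 1.81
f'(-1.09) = 6.55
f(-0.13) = 4.09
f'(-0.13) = 1.90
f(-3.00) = -147.54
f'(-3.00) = 219.53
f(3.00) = -265.32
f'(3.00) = -345.55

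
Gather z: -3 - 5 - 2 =-10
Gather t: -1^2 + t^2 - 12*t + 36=t^2 - 12*t + 35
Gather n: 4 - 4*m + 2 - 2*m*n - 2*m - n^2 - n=-6*m - n^2 + n*(-2*m - 1) + 6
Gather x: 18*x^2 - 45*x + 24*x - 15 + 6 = 18*x^2 - 21*x - 9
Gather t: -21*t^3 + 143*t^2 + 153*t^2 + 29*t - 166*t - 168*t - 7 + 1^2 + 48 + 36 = -21*t^3 + 296*t^2 - 305*t + 78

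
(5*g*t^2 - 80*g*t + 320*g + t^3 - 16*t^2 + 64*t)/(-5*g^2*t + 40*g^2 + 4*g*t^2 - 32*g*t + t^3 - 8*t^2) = (t - 8)/(-g + t)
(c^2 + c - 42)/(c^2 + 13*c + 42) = (c - 6)/(c + 6)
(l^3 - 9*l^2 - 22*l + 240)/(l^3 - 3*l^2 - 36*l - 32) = (l^2 - l - 30)/(l^2 + 5*l + 4)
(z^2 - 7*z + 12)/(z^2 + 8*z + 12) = (z^2 - 7*z + 12)/(z^2 + 8*z + 12)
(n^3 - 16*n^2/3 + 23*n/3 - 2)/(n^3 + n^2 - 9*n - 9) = (3*n^2 - 7*n + 2)/(3*(n^2 + 4*n + 3))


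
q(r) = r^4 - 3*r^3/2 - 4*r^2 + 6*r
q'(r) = 4*r^3 - 9*r^2/2 - 8*r + 6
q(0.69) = 1.97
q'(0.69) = -0.35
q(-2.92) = 58.42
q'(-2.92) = -108.60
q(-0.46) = -3.42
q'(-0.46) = 8.34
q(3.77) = 87.40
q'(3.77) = 126.21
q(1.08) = 1.29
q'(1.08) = -2.85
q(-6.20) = 1644.17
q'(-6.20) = -1070.69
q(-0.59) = -4.50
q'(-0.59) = 8.33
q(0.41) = 1.71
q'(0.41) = 2.24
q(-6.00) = 1440.00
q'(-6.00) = -972.00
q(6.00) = 864.00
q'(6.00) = 660.00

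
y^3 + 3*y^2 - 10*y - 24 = (y - 3)*(y + 2)*(y + 4)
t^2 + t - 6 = (t - 2)*(t + 3)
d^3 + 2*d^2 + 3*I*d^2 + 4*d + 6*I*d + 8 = (d + 2)*(d - I)*(d + 4*I)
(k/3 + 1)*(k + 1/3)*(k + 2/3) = k^3/3 + 4*k^2/3 + 29*k/27 + 2/9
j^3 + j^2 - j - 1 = (j - 1)*(j + 1)^2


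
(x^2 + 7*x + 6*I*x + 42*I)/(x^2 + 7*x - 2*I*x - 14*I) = (x + 6*I)/(x - 2*I)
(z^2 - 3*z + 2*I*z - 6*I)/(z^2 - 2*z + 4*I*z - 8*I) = (z^2 + z*(-3 + 2*I) - 6*I)/(z^2 + z*(-2 + 4*I) - 8*I)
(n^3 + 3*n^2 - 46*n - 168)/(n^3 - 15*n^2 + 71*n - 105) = (n^2 + 10*n + 24)/(n^2 - 8*n + 15)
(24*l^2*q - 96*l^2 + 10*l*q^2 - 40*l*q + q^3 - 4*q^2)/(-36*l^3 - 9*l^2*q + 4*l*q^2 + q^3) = (6*l*q - 24*l + q^2 - 4*q)/(-9*l^2 + q^2)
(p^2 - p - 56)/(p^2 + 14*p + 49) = (p - 8)/(p + 7)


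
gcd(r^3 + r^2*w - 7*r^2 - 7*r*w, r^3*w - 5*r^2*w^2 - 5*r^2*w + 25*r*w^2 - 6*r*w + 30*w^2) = 1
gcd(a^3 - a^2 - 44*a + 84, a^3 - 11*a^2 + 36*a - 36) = a^2 - 8*a + 12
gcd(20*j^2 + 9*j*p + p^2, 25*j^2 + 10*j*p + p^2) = 5*j + p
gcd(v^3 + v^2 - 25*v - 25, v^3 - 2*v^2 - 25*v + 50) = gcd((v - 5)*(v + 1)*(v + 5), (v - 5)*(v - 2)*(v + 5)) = v^2 - 25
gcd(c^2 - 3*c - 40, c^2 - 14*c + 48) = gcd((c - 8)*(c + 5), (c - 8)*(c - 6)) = c - 8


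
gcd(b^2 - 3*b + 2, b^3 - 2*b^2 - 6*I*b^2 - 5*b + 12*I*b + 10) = b - 2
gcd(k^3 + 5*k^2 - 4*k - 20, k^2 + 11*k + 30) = k + 5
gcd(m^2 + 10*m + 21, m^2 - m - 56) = m + 7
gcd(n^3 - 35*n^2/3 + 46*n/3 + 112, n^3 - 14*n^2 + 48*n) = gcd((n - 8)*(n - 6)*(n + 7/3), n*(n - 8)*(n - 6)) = n^2 - 14*n + 48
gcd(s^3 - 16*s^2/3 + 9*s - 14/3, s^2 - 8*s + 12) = s - 2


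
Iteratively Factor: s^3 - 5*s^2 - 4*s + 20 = (s - 5)*(s^2 - 4) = (s - 5)*(s + 2)*(s - 2)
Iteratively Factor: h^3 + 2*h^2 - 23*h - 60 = (h - 5)*(h^2 + 7*h + 12) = (h - 5)*(h + 3)*(h + 4)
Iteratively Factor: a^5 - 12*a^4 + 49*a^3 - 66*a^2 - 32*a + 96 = (a - 4)*(a^4 - 8*a^3 + 17*a^2 + 2*a - 24) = (a - 4)^2*(a^3 - 4*a^2 + a + 6) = (a - 4)^2*(a + 1)*(a^2 - 5*a + 6) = (a - 4)^2*(a - 2)*(a + 1)*(a - 3)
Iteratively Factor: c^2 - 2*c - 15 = (c - 5)*(c + 3)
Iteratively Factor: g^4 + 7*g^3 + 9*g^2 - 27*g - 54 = (g + 3)*(g^3 + 4*g^2 - 3*g - 18) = (g + 3)^2*(g^2 + g - 6) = (g + 3)^3*(g - 2)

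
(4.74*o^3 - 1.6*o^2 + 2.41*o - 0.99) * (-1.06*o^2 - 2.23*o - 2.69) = -5.0244*o^5 - 8.8742*o^4 - 11.7372*o^3 - 0.0208999999999993*o^2 - 4.2752*o + 2.6631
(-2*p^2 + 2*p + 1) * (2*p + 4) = -4*p^3 - 4*p^2 + 10*p + 4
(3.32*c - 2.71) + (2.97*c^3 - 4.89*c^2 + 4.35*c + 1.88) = 2.97*c^3 - 4.89*c^2 + 7.67*c - 0.83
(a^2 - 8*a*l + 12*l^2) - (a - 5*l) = a^2 - 8*a*l - a + 12*l^2 + 5*l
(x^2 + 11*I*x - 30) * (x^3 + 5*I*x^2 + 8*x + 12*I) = x^5 + 16*I*x^4 - 77*x^3 - 50*I*x^2 - 372*x - 360*I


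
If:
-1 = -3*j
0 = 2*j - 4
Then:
No Solution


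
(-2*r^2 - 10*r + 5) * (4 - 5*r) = 10*r^3 + 42*r^2 - 65*r + 20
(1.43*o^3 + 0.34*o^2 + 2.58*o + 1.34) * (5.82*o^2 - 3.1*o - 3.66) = 8.3226*o^5 - 2.4542*o^4 + 8.7278*o^3 - 1.4436*o^2 - 13.5968*o - 4.9044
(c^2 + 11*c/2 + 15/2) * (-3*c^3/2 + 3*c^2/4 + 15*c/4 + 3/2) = -3*c^5/2 - 15*c^4/2 - 27*c^3/8 + 111*c^2/4 + 291*c/8 + 45/4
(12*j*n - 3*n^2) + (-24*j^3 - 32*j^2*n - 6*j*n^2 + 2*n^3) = -24*j^3 - 32*j^2*n - 6*j*n^2 + 12*j*n + 2*n^3 - 3*n^2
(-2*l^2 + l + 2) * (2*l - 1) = -4*l^3 + 4*l^2 + 3*l - 2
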